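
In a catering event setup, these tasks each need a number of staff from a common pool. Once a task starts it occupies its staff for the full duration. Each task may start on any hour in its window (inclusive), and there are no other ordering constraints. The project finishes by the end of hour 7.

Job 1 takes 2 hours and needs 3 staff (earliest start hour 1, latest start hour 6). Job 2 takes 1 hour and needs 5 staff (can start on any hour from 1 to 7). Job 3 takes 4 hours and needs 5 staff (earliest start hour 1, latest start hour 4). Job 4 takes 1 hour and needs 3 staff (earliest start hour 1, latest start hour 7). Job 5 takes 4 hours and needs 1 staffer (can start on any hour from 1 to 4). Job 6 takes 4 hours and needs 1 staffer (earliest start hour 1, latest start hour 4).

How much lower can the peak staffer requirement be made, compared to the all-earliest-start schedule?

Early-start peak: h1:18  h2:10  h3:7  h4:7  h5:0  h6:0  h7:0 ⇒ 18.
Leveled (Job 1@1, Job 2@3, Job 3@4, Job 4@1, Job 5@1, Job 6@2): h1:7  h2:5  h3:7  h4:7  h5:6  h6:5  h7:5 ⇒ 7.
Reduction 18 − 7 = 11.

11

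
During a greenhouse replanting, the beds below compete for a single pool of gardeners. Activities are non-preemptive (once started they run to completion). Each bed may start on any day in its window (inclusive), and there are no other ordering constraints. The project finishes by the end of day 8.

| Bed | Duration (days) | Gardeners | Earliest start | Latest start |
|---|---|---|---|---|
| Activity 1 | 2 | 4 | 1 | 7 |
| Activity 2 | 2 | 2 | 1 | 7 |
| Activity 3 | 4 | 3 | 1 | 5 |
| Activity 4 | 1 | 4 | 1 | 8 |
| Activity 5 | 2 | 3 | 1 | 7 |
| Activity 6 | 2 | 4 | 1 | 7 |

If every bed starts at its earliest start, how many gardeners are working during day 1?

At early start, day 1 has: Activity 1, Activity 2, Activity 3, Activity 4, Activity 5, Activity 6.
Demand: 4 + 2 + 3 + 4 + 3 + 4 = 20.

20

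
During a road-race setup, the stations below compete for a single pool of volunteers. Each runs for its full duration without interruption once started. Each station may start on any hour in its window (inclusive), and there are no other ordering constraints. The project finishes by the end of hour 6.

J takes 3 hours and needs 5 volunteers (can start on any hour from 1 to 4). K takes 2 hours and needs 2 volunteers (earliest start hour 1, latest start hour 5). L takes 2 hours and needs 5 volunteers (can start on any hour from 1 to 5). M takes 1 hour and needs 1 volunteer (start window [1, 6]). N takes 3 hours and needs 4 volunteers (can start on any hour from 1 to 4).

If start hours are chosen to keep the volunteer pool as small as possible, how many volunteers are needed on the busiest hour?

9

Early-start (J@1, K@1, L@1, M@1, N@1) gives peak 17: h1:17  h2:16  h3:9  h4:0  h5:0  h6:0.
Shift L→4, N→3.
Schedule J@1, K@1, L@4, M@1, N@3: h1:8  h2:7  h3:9  h4:9  h5:9  h6:0 — peak 9.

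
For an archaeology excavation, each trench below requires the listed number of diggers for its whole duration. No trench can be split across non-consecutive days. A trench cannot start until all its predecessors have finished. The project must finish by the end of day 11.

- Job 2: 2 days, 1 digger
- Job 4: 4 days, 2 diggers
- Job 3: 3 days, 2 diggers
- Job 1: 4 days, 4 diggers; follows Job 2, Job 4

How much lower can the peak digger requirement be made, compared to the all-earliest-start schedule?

1

Early-start peak: d1:5  d2:5  d3:4  d4:2  d5:4  d6:4  d7:4  d8:4  d9:0  d10:0  d11:0 ⇒ 5.
Leveled (Job 2@1, Job 4@1, Job 3@3, Job 1@6): d1:3  d2:3  d3:4  d4:4  d5:2  d6:4  d7:4  d8:4  d9:4  d10:0  d11:0 ⇒ 4.
Reduction 5 − 4 = 1.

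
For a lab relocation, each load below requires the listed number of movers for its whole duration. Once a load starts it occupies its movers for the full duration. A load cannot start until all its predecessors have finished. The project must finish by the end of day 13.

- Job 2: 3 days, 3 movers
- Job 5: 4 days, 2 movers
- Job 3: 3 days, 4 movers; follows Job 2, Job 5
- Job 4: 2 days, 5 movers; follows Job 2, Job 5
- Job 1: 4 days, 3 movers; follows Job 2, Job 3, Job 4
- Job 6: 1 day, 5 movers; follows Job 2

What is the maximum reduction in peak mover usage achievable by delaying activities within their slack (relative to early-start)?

2

Early-start peak: d1:5  d2:5  d3:5  d4:7  d5:9  d6:9  d7:4  d8:3  d9:3  d10:3  d11:3  d12:0  d13:0 ⇒ 9.
Leveled (Job 2@1, Job 5@1, Job 3@5, Job 4@8, Job 1@10, Job 6@4): d1:5  d2:5  d3:5  d4:7  d5:4  d6:4  d7:4  d8:5  d9:5  d10:3  d11:3  d12:3  d13:3 ⇒ 7.
Reduction 9 − 7 = 2.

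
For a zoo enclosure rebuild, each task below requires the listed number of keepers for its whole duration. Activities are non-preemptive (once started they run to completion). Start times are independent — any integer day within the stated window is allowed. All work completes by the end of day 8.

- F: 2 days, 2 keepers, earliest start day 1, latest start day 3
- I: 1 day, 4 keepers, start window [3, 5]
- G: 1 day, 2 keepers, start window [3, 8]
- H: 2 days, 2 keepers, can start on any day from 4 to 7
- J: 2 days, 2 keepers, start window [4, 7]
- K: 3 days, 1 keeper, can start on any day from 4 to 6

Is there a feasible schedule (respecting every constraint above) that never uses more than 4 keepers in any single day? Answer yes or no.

Schedule F@1, I@3, G@4, H@4, J@5, K@6: d1:2  d2:2  d3:4  d4:4  d5:4  d6:3  d7:1  d8:1 — peak 4 ≤ 4.

yes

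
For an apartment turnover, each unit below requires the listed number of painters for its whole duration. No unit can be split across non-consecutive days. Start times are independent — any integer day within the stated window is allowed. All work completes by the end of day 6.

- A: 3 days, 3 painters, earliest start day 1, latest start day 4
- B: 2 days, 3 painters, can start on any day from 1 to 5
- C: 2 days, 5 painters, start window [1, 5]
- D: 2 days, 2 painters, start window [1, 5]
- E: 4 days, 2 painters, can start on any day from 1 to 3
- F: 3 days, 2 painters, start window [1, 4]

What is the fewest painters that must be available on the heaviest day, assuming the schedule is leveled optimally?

Early-start (A@1, B@1, C@1, D@1, E@1, F@1) gives peak 17: d1:17  d2:17  d3:7  d4:2  d5:0  d6:0.
Shift C→5, D→3, F→4.
Schedule A@1, B@1, C@5, D@3, E@1, F@4: d1:8  d2:8  d3:7  d4:6  d5:7  d6:7 — peak 8.
Total painter-days = 43 over 6 days ⇒ peak ≥ ⌈43/6⌉ = 8, so 8 is optimal.

8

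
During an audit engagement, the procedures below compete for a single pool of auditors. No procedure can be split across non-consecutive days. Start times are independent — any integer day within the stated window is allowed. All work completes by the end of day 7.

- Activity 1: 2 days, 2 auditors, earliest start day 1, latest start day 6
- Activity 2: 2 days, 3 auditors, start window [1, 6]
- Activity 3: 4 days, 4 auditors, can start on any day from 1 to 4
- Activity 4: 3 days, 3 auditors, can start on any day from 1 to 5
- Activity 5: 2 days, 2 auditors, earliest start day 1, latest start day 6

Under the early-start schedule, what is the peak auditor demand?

14

Early-start schedule: Activity 1@1, Activity 2@1, Activity 3@1, Activity 4@1, Activity 5@1.
Load per day: day 1: 14, day 2: 14, day 3: 7, day 4: 4, day 5: 0, day 6: 0, day 7: 0.
Peak is 14.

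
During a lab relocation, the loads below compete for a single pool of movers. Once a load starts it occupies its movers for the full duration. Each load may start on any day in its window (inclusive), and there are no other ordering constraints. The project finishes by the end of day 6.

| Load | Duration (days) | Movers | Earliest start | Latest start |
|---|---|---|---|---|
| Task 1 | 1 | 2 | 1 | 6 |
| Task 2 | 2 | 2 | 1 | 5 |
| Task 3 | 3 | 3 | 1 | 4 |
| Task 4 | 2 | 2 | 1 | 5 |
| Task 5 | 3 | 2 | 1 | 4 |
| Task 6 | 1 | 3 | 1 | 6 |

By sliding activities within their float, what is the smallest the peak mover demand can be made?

5

Early-start (Task 1@1, Task 2@1, Task 3@1, Task 4@1, Task 5@1, Task 6@1) gives peak 14: d1:14  d2:9  d3:5  d4:0  d5:0  d6:0.
Shift Task 3→2, Task 4→5, Task 5→3, Task 6→6.
Schedule Task 1@1, Task 2@1, Task 3@2, Task 4@5, Task 5@3, Task 6@6: d1:4  d2:5  d3:5  d4:5  d5:4  d6:5 — peak 5.
Total mover-days = 28 over 6 days ⇒ peak ≥ ⌈28/6⌉ = 5, so 5 is optimal.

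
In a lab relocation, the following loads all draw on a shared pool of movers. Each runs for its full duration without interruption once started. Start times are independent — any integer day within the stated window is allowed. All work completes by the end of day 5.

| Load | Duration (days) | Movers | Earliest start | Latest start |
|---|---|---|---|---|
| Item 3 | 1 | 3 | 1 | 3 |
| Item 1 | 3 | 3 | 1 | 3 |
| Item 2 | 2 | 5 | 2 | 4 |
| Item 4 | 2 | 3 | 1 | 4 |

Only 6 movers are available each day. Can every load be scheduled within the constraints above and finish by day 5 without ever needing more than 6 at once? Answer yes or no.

yes

Schedule Item 3@1, Item 1@1, Item 2@4, Item 4@2: d1:6  d2:6  d3:6  d4:5  d5:5 — peak 6 ≤ 6.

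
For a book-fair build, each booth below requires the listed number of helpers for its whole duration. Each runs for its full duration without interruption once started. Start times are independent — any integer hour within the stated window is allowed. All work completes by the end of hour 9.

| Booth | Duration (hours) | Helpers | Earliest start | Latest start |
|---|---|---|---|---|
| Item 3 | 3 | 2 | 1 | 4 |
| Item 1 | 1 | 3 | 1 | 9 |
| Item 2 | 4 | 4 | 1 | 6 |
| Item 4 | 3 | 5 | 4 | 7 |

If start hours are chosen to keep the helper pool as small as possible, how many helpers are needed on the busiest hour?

Early-start (Item 3@1, Item 1@1, Item 2@1, Item 4@4) gives peak 9: h1:9  h2:6  h3:6  h4:9  h5:5  h6:5  h7:0  h8:0  h9:0.
Shift Item 2→2, Item 4→6.
Schedule Item 3@1, Item 1@1, Item 2@2, Item 4@6: h1:5  h2:6  h3:6  h4:4  h5:4  h6:5  h7:5  h8:5  h9:0 — peak 6.

6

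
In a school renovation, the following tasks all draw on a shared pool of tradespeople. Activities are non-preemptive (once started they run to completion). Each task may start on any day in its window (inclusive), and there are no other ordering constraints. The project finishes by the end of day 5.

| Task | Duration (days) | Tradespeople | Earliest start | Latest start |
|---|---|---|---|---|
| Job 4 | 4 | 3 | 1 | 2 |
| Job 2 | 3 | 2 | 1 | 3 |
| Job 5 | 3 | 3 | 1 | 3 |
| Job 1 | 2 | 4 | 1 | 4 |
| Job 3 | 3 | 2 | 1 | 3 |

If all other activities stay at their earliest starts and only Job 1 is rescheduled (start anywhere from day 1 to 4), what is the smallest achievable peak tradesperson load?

10

Job 1@1: d1:14  d2:14  d3:10  d4:3  d5:0 → peak 14
Job 1@2: d1:10  d2:14  d3:14  d4:3  d5:0 → peak 14
Job 1@3: d1:10  d2:10  d3:14  d4:7  d5:0 → peak 14
Job 1@4: d1:10  d2:10  d3:10  d4:7  d5:4 → peak 10
Best is Job 1@4, peak 10.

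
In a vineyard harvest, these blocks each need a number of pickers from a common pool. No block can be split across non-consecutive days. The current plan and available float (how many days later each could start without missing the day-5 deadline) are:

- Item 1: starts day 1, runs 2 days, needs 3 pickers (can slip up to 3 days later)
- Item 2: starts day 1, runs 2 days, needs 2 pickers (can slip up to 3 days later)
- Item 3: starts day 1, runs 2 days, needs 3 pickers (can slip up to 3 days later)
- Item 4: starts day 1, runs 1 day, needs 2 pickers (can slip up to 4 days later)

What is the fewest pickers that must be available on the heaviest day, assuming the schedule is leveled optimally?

5

Early-start (Item 1@1, Item 2@1, Item 3@1, Item 4@1) gives peak 10: d1:10  d2:8  d3:0  d4:0  d5:0.
Shift Item 3→3, Item 4→3.
Schedule Item 1@1, Item 2@1, Item 3@3, Item 4@3: d1:5  d2:5  d3:5  d4:3  d5:0 — peak 5.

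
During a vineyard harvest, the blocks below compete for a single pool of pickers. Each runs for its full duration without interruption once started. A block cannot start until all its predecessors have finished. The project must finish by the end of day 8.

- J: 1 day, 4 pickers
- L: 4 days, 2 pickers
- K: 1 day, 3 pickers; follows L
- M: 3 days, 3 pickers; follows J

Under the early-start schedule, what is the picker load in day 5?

3

At early start, day 5 has: K.
Demand: 3 = 3.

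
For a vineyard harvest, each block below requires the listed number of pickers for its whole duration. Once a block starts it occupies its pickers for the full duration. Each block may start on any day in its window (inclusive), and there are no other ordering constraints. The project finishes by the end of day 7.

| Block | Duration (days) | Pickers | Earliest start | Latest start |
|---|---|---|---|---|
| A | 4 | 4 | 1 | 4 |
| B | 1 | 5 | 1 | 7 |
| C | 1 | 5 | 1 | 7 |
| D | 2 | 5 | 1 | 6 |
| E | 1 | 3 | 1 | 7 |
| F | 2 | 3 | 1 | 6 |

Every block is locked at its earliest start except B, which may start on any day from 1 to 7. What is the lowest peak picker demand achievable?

B@1: d1:25  d2:12  d3:4  d4:4  d5:0  d6:0  d7:0 → peak 25
B@2: d1:20  d2:17  d3:4  d4:4  d5:0  d6:0  d7:0 → peak 20
B@3: d1:20  d2:12  d3:9  d4:4  d5:0  d6:0  d7:0 → peak 20
B@4: d1:20  d2:12  d3:4  d4:9  d5:0  d6:0  d7:0 → peak 20
B@5: d1:20  d2:12  d3:4  d4:4  d5:5  d6:0  d7:0 → peak 20
B@6: d1:20  d2:12  d3:4  d4:4  d5:0  d6:5  d7:0 → peak 20
B@7: d1:20  d2:12  d3:4  d4:4  d5:0  d6:0  d7:5 → peak 20
Best is B@2, peak 20.

20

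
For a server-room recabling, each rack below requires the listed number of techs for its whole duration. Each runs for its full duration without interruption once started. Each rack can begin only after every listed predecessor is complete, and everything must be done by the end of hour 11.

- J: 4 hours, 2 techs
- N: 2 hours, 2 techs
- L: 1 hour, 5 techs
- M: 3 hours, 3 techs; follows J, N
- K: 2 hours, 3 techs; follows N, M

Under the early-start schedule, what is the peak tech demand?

9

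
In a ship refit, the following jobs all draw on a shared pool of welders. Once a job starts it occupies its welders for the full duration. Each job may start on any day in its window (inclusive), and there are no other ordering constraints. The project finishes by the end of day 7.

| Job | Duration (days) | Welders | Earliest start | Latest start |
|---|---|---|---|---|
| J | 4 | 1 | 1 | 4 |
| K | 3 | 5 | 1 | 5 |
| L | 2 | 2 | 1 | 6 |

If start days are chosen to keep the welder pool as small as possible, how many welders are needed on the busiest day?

Early-start (J@1, K@1, L@1) gives peak 8: d1:8  d2:8  d3:6  d4:1  d5:0  d6:0  d7:0.
Shift K→5.
Schedule J@1, K@5, L@1: d1:3  d2:3  d3:1  d4:1  d5:5  d6:5  d7:5 — peak 5.

5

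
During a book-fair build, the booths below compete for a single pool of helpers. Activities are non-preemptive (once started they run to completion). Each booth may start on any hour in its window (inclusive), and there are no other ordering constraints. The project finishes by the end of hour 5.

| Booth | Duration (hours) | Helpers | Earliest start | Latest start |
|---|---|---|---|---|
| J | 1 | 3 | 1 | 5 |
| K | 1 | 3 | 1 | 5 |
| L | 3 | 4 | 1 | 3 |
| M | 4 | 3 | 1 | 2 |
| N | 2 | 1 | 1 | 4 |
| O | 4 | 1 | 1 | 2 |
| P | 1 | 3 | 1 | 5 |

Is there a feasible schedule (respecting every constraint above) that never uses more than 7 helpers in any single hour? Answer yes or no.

no

Total helper-hours = 39; over 5 hours the average is 39/5 > 7, so some hour must exceed 7.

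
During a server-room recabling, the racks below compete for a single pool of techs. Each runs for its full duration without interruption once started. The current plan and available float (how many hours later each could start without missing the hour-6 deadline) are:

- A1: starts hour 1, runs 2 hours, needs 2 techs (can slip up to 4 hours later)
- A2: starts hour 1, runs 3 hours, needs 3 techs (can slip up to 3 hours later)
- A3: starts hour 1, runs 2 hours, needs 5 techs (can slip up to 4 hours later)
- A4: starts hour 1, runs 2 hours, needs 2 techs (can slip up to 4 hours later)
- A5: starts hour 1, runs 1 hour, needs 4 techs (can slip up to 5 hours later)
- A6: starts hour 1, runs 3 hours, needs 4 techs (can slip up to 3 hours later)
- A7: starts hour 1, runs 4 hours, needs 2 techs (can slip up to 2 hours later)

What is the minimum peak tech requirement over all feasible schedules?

9

Early-start (A1@1, A2@1, A3@1, A4@1, A5@1, A6@1, A7@1) gives peak 22: h1:22  h2:18  h3:9  h4:2  h5:0  h6:0.
Shift A3→4, A4→4, A5→6, A7→3.
Schedule A1@1, A2@1, A3@4, A4@4, A5@6, A6@1, A7@3: h1:9  h2:9  h3:9  h4:9  h5:9  h6:6 — peak 9.
Total tech-hours = 51 over 6 hours ⇒ peak ≥ ⌈51/6⌉ = 9, so 9 is optimal.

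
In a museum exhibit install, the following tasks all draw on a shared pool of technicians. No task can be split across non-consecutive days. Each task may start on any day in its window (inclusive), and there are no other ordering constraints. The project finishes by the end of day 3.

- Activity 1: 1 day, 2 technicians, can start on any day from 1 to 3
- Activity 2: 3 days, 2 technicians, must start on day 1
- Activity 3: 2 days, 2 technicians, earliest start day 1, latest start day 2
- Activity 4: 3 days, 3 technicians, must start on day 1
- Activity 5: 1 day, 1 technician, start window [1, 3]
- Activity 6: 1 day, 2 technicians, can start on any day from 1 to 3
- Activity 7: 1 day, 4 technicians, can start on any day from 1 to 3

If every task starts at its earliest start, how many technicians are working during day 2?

At early start, day 2 has: Activity 2, Activity 3, Activity 4.
Demand: 2 + 2 + 3 = 7.

7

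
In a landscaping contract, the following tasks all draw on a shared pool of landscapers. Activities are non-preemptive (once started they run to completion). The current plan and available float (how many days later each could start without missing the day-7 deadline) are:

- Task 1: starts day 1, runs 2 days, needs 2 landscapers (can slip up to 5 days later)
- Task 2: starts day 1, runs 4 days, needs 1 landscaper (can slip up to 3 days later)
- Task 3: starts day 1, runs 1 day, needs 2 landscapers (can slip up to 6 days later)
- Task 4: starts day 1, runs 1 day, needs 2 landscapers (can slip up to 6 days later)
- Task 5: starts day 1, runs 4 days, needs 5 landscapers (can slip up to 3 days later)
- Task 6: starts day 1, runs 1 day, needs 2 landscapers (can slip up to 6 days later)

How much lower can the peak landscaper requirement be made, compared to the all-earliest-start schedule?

Early-start peak: d1:14  d2:8  d3:6  d4:6  d5:0  d6:0  d7:0 ⇒ 14.
Leveled (Task 1@1, Task 2@1, Task 3@1, Task 4@2, Task 5@3, Task 6@7): d1:5  d2:5  d3:6  d4:6  d5:5  d6:5  d7:2 ⇒ 6.
Reduction 14 − 6 = 8.

8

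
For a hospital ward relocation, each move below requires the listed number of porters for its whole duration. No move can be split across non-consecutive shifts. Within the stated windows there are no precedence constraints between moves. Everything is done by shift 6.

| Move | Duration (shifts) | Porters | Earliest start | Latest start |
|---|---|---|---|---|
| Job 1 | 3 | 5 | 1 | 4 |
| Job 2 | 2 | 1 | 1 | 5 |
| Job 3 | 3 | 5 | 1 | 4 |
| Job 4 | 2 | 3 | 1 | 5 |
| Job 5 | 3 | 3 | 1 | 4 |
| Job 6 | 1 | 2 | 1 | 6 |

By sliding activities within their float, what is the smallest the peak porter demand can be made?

Early-start (Job 1@1, Job 2@1, Job 3@1, Job 4@1, Job 5@1, Job 6@1) gives peak 19: s1:19  s2:17  s3:13  s4:0  s5:0  s6:0.
Shift Job 3→4, Job 5→3, Job 6→6.
Schedule Job 1@1, Job 2@1, Job 3@4, Job 4@1, Job 5@3, Job 6@6: s1:9  s2:9  s3:8  s4:8  s5:8  s6:7 — peak 9.
Total porter-shifts = 49 over 6 shifts ⇒ peak ≥ ⌈49/6⌉ = 9, so 9 is optimal.

9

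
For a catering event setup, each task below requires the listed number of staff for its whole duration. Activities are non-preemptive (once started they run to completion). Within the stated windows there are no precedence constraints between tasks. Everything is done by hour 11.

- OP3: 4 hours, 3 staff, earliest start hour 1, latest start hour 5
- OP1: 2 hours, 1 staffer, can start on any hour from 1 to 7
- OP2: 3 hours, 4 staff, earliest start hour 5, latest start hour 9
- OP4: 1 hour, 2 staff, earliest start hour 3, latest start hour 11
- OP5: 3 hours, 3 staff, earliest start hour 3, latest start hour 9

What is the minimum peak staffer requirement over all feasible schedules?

4

Early-start (OP3@1, OP1@1, OP2@5, OP4@3, OP5@3) gives peak 8: h1:4  h2:4  h3:8  h4:6  h5:7  h6:4  h7:4  h8:0  h9:0  h10:0  h11:0.
Shift OP4→8, OP5→9.
Schedule OP3@1, OP1@1, OP2@5, OP4@8, OP5@9: h1:4  h2:4  h3:3  h4:3  h5:4  h6:4  h7:4  h8:2  h9:3  h10:3  h11:3 — peak 4.
Total staffer-hours = 37 over 11 hours ⇒ peak ≥ ⌈37/11⌉ = 4, so 4 is optimal.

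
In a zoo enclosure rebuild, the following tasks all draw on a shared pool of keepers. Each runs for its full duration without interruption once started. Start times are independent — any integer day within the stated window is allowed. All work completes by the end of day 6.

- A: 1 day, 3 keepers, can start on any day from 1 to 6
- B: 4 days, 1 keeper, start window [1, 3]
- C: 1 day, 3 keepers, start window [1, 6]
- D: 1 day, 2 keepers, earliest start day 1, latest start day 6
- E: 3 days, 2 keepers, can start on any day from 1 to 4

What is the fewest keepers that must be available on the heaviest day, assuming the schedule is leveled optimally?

3

Early-start (A@1, B@1, C@1, D@1, E@1) gives peak 11: d1:11  d2:3  d3:3  d4:1  d5:0  d6:0.
Shift B→2, C→6, D→2, E→3.
Schedule A@1, B@2, C@6, D@2, E@3: d1:3  d2:3  d3:3  d4:3  d5:3  d6:3 — peak 3.
Total keeper-days = 18 over 6 days ⇒ peak ≥ ⌈18/6⌉ = 3, so 3 is optimal.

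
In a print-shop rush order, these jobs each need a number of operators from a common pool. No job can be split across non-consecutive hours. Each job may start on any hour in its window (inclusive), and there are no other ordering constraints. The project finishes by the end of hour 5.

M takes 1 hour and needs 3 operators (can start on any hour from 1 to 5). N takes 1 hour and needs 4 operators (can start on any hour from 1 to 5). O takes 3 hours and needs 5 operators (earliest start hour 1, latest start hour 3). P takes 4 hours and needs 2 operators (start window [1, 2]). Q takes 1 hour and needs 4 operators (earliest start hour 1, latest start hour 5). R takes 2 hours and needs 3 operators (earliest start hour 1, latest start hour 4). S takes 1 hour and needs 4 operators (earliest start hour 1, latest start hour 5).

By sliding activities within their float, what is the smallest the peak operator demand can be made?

10

Early-start (M@1, N@1, O@1, P@1, Q@1, R@1, S@1) gives peak 25: h1:25  h2:10  h3:7  h4:2  h5:0.
Shift O→2, Q→5, R→2, S→5.
Schedule M@1, N@1, O@2, P@1, Q@5, R@2, S@5: h1:9  h2:10  h3:10  h4:7  h5:8 — peak 10.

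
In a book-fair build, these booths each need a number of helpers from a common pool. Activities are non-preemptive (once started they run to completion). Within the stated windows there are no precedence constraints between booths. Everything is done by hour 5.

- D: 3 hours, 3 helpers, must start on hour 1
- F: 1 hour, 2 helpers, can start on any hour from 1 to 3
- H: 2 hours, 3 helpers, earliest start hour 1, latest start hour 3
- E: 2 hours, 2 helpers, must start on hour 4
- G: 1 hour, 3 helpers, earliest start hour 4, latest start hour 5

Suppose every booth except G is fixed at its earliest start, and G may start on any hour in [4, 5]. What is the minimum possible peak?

G@4: h1:8  h2:6  h3:3  h4:5  h5:2 → peak 8
G@5: h1:8  h2:6  h3:3  h4:2  h5:5 → peak 8
Best is G@4, peak 8.

8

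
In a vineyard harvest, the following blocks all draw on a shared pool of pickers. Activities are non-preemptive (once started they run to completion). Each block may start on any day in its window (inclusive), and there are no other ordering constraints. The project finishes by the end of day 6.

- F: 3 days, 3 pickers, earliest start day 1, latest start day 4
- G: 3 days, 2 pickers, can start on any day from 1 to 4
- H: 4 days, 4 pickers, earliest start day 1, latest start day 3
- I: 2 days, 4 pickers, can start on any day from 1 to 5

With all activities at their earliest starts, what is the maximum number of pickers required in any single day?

13

Early-start schedule: F@1, G@1, H@1, I@1.
Load per day: day 1: 13, day 2: 13, day 3: 9, day 4: 4, day 5: 0, day 6: 0.
Peak is 13.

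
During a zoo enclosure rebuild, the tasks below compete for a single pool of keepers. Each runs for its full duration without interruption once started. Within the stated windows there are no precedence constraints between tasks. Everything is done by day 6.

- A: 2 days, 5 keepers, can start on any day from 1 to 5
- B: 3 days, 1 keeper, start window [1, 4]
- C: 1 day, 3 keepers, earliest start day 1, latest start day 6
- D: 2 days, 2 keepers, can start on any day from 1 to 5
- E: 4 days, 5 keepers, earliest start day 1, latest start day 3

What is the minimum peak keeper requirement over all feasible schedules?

8

Early-start (A@1, B@1, C@1, D@1, E@1) gives peak 16: d1:16  d2:13  d3:6  d4:5  d5:0  d6:0.
Shift C→4, E→3.
Schedule A@1, B@1, C@4, D@1, E@3: d1:8  d2:8  d3:6  d4:8  d5:5  d6:5 — peak 8.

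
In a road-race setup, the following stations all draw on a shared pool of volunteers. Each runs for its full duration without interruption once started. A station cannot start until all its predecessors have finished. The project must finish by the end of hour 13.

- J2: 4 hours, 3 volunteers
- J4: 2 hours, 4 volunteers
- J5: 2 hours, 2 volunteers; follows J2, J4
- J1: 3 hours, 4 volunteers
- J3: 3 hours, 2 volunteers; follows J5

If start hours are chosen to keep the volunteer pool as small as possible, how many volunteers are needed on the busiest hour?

Early-start (J2@1, J4@1, J5@5, J1@1, J3@7) gives peak 11: h1:11  h2:11  h3:7  h4:3  h5:2  h6:2  h7:2  h8:2  h9:2  h10:0  h11:0  h12:0  h13:0.
Shift J4→5, J5→7, J1→7, J3→9.
Schedule J2@1, J4@5, J5@7, J1@7, J3@9: h1:3  h2:3  h3:3  h4:3  h5:4  h6:4  h7:6  h8:6  h9:6  h10:2  h11:2  h12:0  h13:0 — peak 6.

6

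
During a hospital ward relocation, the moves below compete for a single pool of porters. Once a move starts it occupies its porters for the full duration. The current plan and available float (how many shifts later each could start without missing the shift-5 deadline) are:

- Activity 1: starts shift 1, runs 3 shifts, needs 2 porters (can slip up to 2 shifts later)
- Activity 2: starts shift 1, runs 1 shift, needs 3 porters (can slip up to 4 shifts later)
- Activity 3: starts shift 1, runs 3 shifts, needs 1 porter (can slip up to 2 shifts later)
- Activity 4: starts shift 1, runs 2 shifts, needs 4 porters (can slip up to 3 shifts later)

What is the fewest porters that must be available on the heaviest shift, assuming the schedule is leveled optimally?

5

Early-start (Activity 1@1, Activity 2@1, Activity 3@1, Activity 4@1) gives peak 10: s1:10  s2:7  s3:3  s4:0  s5:0.
Shift Activity 3→2, Activity 4→4.
Schedule Activity 1@1, Activity 2@1, Activity 3@2, Activity 4@4: s1:5  s2:3  s3:3  s4:5  s5:4 — peak 5.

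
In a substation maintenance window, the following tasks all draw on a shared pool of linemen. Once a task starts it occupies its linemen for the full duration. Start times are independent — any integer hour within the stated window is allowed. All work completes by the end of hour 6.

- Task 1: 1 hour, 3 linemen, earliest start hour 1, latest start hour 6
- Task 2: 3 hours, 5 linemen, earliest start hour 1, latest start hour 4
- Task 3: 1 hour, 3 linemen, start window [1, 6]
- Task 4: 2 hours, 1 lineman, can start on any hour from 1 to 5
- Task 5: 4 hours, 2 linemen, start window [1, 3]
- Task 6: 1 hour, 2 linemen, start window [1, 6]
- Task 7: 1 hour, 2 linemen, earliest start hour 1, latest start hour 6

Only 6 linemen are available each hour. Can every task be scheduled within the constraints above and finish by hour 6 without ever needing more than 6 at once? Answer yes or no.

The minimum achievable peak is 7; 6 < 7, so no feasible schedule stays within the cap.

no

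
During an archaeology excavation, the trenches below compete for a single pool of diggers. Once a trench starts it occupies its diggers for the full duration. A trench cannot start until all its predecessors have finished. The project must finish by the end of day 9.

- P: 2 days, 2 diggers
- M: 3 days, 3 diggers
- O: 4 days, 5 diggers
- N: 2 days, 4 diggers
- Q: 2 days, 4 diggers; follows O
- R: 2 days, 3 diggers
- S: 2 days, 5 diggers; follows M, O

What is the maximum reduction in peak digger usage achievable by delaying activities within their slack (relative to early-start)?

Early-start peak: d1:17  d2:17  d3:8  d4:5  d5:9  d6:9  d7:0  d8:0  d9:0 ⇒ 17.
Leveled (P@1, M@3, O@1, N@5, Q@6, R@7, S@8): d1:7  d2:7  d3:8  d4:8  d5:7  d6:8  d7:7  d8:8  d9:5 ⇒ 8.
Reduction 17 − 8 = 9.

9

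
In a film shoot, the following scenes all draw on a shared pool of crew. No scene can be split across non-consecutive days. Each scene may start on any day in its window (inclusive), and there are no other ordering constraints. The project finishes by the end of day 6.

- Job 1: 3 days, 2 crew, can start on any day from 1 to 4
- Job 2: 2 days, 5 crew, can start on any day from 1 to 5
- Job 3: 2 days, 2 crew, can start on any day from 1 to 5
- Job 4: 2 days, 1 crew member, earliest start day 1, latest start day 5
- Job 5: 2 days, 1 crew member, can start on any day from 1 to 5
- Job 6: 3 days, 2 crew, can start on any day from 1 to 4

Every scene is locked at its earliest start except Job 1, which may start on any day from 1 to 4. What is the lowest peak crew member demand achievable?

11

Job 1@1: d1:13  d2:13  d3:4  d4:0  d5:0  d6:0 → peak 13
Job 1@2: d1:11  d2:13  d3:4  d4:2  d5:0  d6:0 → peak 13
Job 1@3: d1:11  d2:11  d3:4  d4:2  d5:2  d6:0 → peak 11
Job 1@4: d1:11  d2:11  d3:2  d4:2  d5:2  d6:2 → peak 11
Best is Job 1@3, peak 11.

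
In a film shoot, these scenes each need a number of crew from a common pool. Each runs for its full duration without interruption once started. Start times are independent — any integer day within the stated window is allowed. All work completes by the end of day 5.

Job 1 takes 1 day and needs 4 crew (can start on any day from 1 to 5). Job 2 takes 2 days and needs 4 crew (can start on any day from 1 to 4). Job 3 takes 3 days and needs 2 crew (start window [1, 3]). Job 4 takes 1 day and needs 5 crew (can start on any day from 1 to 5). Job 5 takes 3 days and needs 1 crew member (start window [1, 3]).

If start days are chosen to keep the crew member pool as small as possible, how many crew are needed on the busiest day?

Early-start (Job 1@1, Job 2@1, Job 3@1, Job 4@1, Job 5@1) gives peak 16: d1:16  d2:7  d3:3  d4:0  d5:0.
Shift Job 2→4, Job 3→3, Job 4→2.
Schedule Job 1@1, Job 2@4, Job 3@3, Job 4@2, Job 5@1: d1:5  d2:6  d3:3  d4:6  d5:6 — peak 6.
Total crew member-days = 26 over 5 days ⇒ peak ≥ ⌈26/5⌉ = 6, so 6 is optimal.

6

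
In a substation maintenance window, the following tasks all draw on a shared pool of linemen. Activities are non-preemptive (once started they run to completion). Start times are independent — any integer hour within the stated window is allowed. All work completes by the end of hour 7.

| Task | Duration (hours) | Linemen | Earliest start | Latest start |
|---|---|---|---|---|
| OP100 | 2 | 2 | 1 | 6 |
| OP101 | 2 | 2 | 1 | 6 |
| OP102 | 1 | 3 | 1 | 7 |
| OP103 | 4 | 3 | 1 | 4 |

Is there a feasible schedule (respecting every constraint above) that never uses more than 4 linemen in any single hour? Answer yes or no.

yes

Schedule OP100@1, OP101@1, OP102@3, OP103@4: h1:4  h2:4  h3:3  h4:3  h5:3  h6:3  h7:3 — peak 4 ≤ 4.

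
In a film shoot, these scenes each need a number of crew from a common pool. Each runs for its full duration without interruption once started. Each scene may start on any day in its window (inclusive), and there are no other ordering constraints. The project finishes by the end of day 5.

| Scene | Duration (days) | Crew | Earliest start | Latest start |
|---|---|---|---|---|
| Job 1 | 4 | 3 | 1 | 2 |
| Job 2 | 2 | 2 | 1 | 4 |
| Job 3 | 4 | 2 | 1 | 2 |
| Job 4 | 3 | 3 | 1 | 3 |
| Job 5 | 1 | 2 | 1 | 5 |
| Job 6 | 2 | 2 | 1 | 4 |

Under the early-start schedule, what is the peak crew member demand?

Early-start schedule: Job 1@1, Job 2@1, Job 3@1, Job 4@1, Job 5@1, Job 6@1.
Load per day: day 1: 14, day 2: 12, day 3: 8, day 4: 5, day 5: 0.
Peak is 14.

14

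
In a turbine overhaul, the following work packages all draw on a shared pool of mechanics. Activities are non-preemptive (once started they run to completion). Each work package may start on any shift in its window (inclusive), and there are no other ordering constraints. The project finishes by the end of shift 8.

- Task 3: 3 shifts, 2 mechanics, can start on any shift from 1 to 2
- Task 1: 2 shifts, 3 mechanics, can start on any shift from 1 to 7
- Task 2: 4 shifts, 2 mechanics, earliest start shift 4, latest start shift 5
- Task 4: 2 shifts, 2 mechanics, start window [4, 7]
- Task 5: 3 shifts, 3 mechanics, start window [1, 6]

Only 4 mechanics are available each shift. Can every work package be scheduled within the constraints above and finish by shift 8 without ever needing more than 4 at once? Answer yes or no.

no

Total mechanic-shifts = 33; over 8 shifts the average is 33/8 > 4, so some shift must exceed 4.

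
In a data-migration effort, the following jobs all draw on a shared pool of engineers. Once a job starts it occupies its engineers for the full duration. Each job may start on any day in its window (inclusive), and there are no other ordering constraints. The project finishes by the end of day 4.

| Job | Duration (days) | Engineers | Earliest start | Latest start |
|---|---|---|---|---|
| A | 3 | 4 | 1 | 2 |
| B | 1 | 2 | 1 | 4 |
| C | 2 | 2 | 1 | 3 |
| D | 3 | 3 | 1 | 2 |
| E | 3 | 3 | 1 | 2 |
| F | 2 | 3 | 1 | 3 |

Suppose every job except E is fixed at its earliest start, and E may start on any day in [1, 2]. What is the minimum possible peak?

15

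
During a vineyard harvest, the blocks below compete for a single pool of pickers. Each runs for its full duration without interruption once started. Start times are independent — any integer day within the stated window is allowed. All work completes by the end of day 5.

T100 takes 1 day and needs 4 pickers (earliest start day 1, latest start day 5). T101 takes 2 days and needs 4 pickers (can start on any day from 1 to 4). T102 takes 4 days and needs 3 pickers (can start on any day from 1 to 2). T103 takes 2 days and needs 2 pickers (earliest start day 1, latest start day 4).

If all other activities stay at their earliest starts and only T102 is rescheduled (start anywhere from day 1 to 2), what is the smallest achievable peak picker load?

T102@1: d1:13  d2:9  d3:3  d4:3  d5:0 → peak 13
T102@2: d1:10  d2:9  d3:3  d4:3  d5:3 → peak 10
Best is T102@2, peak 10.

10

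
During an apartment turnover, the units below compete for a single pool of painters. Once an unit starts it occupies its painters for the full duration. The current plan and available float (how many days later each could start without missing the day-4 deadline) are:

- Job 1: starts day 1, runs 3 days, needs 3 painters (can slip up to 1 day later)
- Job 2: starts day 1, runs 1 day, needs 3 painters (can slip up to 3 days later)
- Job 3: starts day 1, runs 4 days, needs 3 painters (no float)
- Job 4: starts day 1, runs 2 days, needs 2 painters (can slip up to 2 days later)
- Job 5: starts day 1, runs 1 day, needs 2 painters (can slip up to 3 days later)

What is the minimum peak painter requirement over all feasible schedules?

8

Early-start (Job 1@1, Job 2@1, Job 3@1, Job 4@1, Job 5@1) gives peak 13: d1:13  d2:8  d3:6  d4:3.
Shift Job 2→4, Job 5→3.
Schedule Job 1@1, Job 2@4, Job 3@1, Job 4@1, Job 5@3: d1:8  d2:8  d3:8  d4:6 — peak 8.
Total painter-days = 30 over 4 days ⇒ peak ≥ ⌈30/4⌉ = 8, so 8 is optimal.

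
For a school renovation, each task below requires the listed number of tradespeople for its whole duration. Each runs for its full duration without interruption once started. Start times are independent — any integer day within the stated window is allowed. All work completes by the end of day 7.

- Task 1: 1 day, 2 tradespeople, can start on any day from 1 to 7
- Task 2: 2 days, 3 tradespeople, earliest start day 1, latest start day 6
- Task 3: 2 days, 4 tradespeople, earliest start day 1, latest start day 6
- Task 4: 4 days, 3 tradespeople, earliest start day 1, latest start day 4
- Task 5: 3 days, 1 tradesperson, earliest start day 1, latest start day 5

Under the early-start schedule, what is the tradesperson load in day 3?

At early start, day 3 has: Task 4, Task 5.
Demand: 3 + 1 = 4.

4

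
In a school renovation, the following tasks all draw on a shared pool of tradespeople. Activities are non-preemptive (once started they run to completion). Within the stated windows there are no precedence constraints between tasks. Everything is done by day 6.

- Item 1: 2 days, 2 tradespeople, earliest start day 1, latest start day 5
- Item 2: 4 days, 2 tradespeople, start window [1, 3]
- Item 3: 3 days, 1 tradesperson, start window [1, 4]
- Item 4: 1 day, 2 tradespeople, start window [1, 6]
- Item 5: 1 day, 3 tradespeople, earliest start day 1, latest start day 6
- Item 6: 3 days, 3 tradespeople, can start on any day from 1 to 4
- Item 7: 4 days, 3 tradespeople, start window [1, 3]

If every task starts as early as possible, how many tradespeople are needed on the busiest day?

16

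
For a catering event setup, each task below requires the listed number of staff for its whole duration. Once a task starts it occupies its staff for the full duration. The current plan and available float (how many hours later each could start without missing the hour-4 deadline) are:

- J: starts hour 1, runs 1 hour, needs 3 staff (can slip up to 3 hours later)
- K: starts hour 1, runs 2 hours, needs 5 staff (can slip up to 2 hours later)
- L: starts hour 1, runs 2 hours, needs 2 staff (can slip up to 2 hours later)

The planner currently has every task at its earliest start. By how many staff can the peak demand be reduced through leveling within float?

5

Early-start peak: h1:10  h2:7  h3:0  h4:0 ⇒ 10.
Leveled (J@1, K@3, L@1): h1:5  h2:2  h3:5  h4:5 ⇒ 5.
Reduction 10 − 5 = 5.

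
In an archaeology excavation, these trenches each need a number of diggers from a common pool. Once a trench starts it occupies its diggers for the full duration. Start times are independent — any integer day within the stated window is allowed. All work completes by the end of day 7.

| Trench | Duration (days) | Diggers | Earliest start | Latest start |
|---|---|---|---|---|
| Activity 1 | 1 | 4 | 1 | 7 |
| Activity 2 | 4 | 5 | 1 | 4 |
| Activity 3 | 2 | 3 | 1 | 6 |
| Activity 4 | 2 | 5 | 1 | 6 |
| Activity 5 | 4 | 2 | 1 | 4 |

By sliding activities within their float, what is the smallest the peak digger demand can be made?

Early-start (Activity 1@1, Activity 2@1, Activity 3@1, Activity 4@1, Activity 5@1) gives peak 19: d1:19  d2:15  d3:7  d4:7  d5:0  d6:0  d7:0.
Shift Activity 2→2, Activity 4→6, Activity 5→3.
Schedule Activity 1@1, Activity 2@2, Activity 3@1, Activity 4@6, Activity 5@3: d1:7  d2:8  d3:7  d4:7  d5:7  d6:7  d7:5 — peak 8.

8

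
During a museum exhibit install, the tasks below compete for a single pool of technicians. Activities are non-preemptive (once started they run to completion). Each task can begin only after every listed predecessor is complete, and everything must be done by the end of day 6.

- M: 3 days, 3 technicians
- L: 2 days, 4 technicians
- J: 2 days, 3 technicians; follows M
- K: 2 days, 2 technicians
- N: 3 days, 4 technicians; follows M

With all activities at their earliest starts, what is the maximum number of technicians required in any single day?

9

Early-start schedule: M@1, L@1, J@4, K@1, N@4.
Load per day: day 1: 9, day 2: 9, day 3: 3, day 4: 7, day 5: 7, day 6: 4.
Peak is 9.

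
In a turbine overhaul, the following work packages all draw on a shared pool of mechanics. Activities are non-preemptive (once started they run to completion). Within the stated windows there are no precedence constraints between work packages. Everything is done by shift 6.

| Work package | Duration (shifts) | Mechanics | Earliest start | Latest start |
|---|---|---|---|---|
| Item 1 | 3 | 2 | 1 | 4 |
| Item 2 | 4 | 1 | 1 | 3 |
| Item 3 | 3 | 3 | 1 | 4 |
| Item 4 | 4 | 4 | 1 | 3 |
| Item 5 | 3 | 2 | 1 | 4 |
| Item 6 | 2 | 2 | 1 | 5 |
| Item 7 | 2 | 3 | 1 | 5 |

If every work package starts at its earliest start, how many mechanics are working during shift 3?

12

At early start, shift 3 has: Item 1, Item 2, Item 3, Item 4, Item 5.
Demand: 2 + 1 + 3 + 4 + 2 = 12.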